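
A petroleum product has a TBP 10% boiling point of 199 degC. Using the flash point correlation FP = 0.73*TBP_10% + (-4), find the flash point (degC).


FP = 0.73 * 199 + (-4) = 141.27

141.27 degC


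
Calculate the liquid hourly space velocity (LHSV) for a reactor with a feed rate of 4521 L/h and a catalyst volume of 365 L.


LHSV = volumetric feed rate / catalyst volume
= 4521 L/h / 365 L
= 12.39 h^-1

12.39 h^-1


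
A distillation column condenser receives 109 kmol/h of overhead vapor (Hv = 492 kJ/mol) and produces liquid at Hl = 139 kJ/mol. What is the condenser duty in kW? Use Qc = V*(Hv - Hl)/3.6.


Qc = 109 * (492 - 139) / 3.6 = 109 * 353 / 3.6 = 10690

10690 kW


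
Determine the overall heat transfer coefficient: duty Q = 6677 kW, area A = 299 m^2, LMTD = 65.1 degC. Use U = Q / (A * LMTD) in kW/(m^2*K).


From Q = U*A*LMTD, U = Q / (A * LMTD)
U = 6677 / (299 * 65.1) = 6677 / 19464.9 = 0.3430

0.3430 kW/(m^2*K)


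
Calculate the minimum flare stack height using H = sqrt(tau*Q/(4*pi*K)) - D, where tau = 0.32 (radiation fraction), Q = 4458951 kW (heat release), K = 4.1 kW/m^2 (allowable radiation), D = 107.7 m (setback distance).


tau*Q/(4*pi*K) = 0.32 * 4458951 / (4 * pi * 4.1) = 27694.2
sqrt(27694.2) = 166.416
H = 166.416 - 107.7 = 58.72

58.72 m


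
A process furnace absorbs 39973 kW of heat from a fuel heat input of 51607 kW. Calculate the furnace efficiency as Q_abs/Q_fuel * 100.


Furnace efficiency = Q_absorbed / Q_fuel * 100
= 39973 / 51607 * 100 = 77.46

77.46 %


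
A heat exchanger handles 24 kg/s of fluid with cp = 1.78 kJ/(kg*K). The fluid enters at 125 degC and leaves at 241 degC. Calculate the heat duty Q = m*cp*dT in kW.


Q = m_dot * cp * delta_T
delta_T = 241 - 125 = 116 K
Q = 24 * 1.78 * 116
= 42.72 * 116
= 4955.52 kW

4955.52 kW


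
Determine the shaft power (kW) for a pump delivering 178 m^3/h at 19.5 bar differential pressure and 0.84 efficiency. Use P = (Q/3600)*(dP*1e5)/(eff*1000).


Q = 178 / 3600 = 0.0494444 m^3/s
P = 0.0494444 * (19.5 * 1e5) / 0.84 / 1000 = 114.8

114.8 kW


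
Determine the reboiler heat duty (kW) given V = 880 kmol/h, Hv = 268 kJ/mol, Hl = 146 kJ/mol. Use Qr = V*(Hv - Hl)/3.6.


Qr = 880 * (268 - 146) / 3.6 = 880 * 122 / 3.6 = 29820

29820 kW


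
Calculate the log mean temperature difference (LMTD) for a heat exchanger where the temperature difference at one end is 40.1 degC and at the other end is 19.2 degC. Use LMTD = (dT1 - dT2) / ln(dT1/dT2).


LMTD = (dT1 - dT2) / ln(dT1/dT2)
= (40.1 - 19.2) / ln(40.1 / 19.2) = 20.9 / 0.736466 = 28.38

28.38 degC


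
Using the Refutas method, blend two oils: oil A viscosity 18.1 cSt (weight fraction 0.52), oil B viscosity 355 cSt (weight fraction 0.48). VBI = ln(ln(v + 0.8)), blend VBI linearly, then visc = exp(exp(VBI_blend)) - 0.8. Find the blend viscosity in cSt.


Refutas method: VBN_i = 14.534*ln(ln(visc_i + 0.8)) + 10.975, blended linearly by mass fraction; since VBN is linear in VBI_i = ln(ln(visc_i + 0.8)) and the fractions sum to 1, blend VBI directly: visc = exp(exp(VBI_blend)) - 0.8
VBI_1 = ln(ln(18.1 + 0.8)) = 1.07812
VBI_2 = ln(ln(355 + 0.8)) = 1.7706
VBI_blend = 0.52 * 1.07812 + 0.48 * 1.7706 = 1.41051
visc_blend = exp(exp(1.41051)) - 0.8 = 59.42

59.42 cSt


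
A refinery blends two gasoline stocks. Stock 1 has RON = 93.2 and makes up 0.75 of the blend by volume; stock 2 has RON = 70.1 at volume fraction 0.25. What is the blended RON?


Linear blending: RON_blend = sum(vi * RONi)
Contribution 1: 0.75 * 93.2 = 69.9
Contribution 2: 0.25 * 70.1 = 17.525
RON_blend = 69.9 + 17.525 = 87.425

87.425


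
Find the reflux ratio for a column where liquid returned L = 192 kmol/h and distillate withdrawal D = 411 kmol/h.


Reflux ratio definition: R = L / D (liquid returned / distillate withdrawn)
L = 192 kmol/h, D = 411 kmol/h
R = 192 / 411 = 0.4672

0.4672


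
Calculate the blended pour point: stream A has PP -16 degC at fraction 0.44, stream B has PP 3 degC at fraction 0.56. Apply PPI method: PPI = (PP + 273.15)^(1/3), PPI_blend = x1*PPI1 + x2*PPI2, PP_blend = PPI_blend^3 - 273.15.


PPI_1 = (-16 + 273.15)^(1/3) = 6.359098
PPI_2 = (3 + 273.15)^(1/3) = 6.512009
PPI_blend = 0.44 * 6.359098 + 0.56 * 6.512009 = 6.444728
PP_blend = 6.444728^3 - 273.15 = 267.6787 - 273.15 = -5.47

-5.47 degC


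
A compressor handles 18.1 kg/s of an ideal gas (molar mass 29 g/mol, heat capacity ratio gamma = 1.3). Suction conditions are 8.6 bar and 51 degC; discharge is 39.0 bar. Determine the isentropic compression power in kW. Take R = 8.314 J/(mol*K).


Isentropic work: W = m*(gamma/(gamma-1))*(R*T1/MW)*((P2/P1)^((gamma-1)/gamma) - 1)
T1 = 51 + 273.15 = 324.15 K
Pressure ratio = 39.0 / 8.6 = 4.53488
Exponent = (1.3 - 1)/1.3 = 0.230769
(P2/P1)^exp - 1 = 4.53488^0.230769 - 1 = 0.417474
W = 18.1 * 1.3 / 0.3 * 8.314 * 324.15 / 29 * 0.417474 = 3043

3043 kW


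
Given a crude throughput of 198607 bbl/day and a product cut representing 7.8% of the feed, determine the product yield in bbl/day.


Crude throughput = 198607 bbl/day
Fraction yield = 7.8%
yield = throughput * fraction / 100
yield = 198607 * 7.8 / 100 = 15491.346

15491.346 bbl/day


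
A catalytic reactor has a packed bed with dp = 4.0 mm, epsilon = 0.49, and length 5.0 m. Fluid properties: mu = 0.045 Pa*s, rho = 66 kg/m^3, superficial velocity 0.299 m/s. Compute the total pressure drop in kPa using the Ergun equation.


dp = 4.0 mm = 0.004 m
Viscous term = 150*0.045*0.299*(1-0.49)^2 / (0.004^2*0.49^3) = 278873
Inertial term = 1.75*66*0.299^2*(1-0.49) / (0.004*0.49^3) = 11190.4
dP/L = 278873 + 11190.4 = 290063 Pa/m
dP = 290063 * 5.0 / 1000 = 1450 kPa

1450 kPa


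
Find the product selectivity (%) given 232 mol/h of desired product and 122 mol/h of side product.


Selectivity = desired / (desired + undesired) * 100
Total products = 232 + 122 = 354 mol/h
S = 232 / 354 * 100
= 0.6554 * 100
= 65.54 %

65.54 %


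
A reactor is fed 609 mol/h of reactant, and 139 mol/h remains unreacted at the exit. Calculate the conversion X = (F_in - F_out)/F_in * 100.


X = (F_in - F_out) / F_in * 100
Moles reacted = 609 - 139 = 470
X = 470 / 609 * 100
= 0.7718 * 100
= 77.18 %

77.18 %


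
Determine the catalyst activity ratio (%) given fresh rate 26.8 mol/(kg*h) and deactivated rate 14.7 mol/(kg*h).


Activity (%) = (rate_used / rate_fresh) * 100
rate_used = 14.7, rate_fresh = 26.8
= (14.7 / 26.8) * 100
= 0.5485 * 100 = 54.85

54.85 %


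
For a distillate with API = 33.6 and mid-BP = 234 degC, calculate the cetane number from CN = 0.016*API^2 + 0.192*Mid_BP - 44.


CN = 0.016 * 33.6^2 + 0.192 * 234 - 44
CN = 18.06336 + 44.928 - 44 = 18.99136

18.99136


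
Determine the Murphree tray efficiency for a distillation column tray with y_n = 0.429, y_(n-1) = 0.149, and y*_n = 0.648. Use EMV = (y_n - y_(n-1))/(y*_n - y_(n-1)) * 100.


Murphree vapor efficiency: EMV = (y_n - y_(n-1)) / (y*_n - y_(n-1)) * 100
EMV = (0.429 - 0.149) / (0.648 - 0.149) * 100 = 0.28 / 0.499 * 100 = 56.11

56.11 %


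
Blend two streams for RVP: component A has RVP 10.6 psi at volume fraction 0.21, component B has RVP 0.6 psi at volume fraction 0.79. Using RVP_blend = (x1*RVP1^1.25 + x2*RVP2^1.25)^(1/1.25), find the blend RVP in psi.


Chevron index: RVP_blend = (sum xi*RVPi^1.25)^(1/1.25)
RVP^1.25 terms: 0.21 * 10.6^1.25 + 0.79 * 0.6^1.25 = 4.43371
RVP_blend = 4.43371^(1/1.25) = 3.292

3.292 psi


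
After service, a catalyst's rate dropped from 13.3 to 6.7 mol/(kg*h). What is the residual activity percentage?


Activity (%) = (rate_used / rate_fresh) * 100
rate_used = 6.7, rate_fresh = 13.3
= (6.7 / 13.3) * 100
= 0.5038 * 100 = 50.38

50.38 %


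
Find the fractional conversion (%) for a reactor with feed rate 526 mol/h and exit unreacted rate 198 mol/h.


X = (F_in - F_out) / F_in * 100
Moles reacted = 526 - 198 = 328
X = 328 / 526 * 100
= 0.6236 * 100
= 62.36 %

62.36 %


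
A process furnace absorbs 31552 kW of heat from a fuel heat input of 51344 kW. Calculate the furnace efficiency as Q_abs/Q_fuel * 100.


Furnace efficiency = Q_absorbed / Q_fuel * 100
= 31552 / 51344 * 100 = 61.45

61.45 %


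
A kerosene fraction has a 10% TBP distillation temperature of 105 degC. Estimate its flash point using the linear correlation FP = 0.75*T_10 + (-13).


FP = 0.75 * 105 + (-13) = 65.75

65.75 degC


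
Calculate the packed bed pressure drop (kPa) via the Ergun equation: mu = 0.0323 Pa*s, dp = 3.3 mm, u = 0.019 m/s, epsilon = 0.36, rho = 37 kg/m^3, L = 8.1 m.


dp = 3.3 mm = 0.0033 m
Viscous term = 150*0.0323*0.019*(1-0.36)^2 / (0.0033^2*0.36^3) = 74211.6
Inertial term = 1.75*37*0.019^2*(1-0.36) / (0.0033*0.36^3) = 97.164
dP/L = 74211.6 + 97.164 = 74308.8 Pa/m
dP = 74308.8 * 8.1 / 1000 = 601.9 kPa

601.9 kPa


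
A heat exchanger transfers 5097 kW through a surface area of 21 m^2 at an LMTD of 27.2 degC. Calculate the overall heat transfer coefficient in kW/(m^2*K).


From Q = U*A*LMTD, U = Q / (A * LMTD)
U = 5097 / (21 * 27.2) = 5097 / 571.2 = 8.923

8.923 kW/(m^2*K)


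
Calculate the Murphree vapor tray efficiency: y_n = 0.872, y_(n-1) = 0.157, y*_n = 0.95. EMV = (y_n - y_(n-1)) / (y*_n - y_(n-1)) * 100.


Murphree vapor efficiency: EMV = (y_n - y_(n-1)) / (y*_n - y_(n-1)) * 100
EMV = (0.872 - 0.157) / (0.95 - 0.157) * 100 = 0.715 / 0.793 * 100 = 90.16

90.16 %


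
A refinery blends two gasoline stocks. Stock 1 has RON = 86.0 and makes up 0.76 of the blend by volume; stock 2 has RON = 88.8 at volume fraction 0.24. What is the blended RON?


Linear blending: RON_blend = sum(vi * RONi)
Contribution 1: 0.76 * 86.0 = 65.36
Contribution 2: 0.24 * 88.8 = 21.312
RON_blend = 65.36 + 21.312 = 86.672

86.672


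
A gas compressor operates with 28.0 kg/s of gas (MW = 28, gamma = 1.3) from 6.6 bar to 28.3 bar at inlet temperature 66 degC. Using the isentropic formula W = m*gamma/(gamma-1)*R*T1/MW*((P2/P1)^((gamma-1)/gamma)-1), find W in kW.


Isentropic work: W = m*(gamma/(gamma-1))*(R*T1/MW)*((P2/P1)^((gamma-1)/gamma) - 1)
T1 = 66 + 273.15 = 339.15 K
Pressure ratio = 28.3 / 6.6 = 4.28788
Exponent = (1.3 - 1)/1.3 = 0.230769
(P2/P1)^exp - 1 = 4.28788^0.230769 - 1 = 0.399272
W = 28.0 * 1.3 / 0.3 * 8.314 * 339.15 / 28 * 0.399272 = 4879

4879 kW


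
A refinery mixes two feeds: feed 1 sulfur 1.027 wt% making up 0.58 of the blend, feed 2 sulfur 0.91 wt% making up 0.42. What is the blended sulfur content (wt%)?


Linear sulfur blending: S_blend = x1*S1 + x2*S2
Contribution 1: 0.58 * 1.027 = 0.59566 wt%
Contribution 2: 0.42 * 0.91 = 0.3822 wt%
S_blend = 0.59566 + 0.3822 = 0.97786

0.97786 wt%


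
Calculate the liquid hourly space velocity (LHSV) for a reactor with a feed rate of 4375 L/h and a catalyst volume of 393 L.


LHSV = volumetric feed rate / catalyst volume
= 4375 L/h / 393 L
= 11.13 h^-1

11.13 h^-1


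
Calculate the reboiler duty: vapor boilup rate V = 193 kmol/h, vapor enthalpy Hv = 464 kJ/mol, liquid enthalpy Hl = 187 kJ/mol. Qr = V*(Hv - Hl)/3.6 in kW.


Qr = 193 * (464 - 187) / 3.6 = 193 * 277 / 3.6 = 14850

14850 kW


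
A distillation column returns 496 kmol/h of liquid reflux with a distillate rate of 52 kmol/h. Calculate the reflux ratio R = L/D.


Reflux ratio definition: R = L / D (liquid returned / distillate withdrawn)
L = 496 kmol/h, D = 52 kmol/h
R = 496 / 52 = 9.538

9.538


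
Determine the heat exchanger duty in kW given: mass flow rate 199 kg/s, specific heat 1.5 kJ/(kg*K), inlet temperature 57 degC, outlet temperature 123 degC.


Q = m_dot * cp * delta_T
delta_T = 123 - 57 = 66 K
Q = 199 * 1.5 * 66
= 298.5 * 66
= 19701 kW

19701 kW


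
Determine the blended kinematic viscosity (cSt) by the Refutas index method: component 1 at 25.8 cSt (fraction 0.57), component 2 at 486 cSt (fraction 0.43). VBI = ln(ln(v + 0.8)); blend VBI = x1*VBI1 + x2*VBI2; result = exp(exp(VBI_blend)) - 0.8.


Refutas method: VBN_i = 14.534*ln(ln(visc_i + 0.8)) + 10.975, blended linearly by mass fraction; since VBN is linear in VBI_i = ln(ln(visc_i + 0.8)) and the fractions sum to 1, blend VBI directly: visc = exp(exp(VBI_blend)) - 0.8
VBI_1 = ln(ln(25.8 + 0.8)) = 1.18812
VBI_2 = ln(ln(486 + 0.8)) = 1.82259
VBI_blend = 0.57 * 1.18812 + 0.43 * 1.82259 = 1.46094
visc_blend = exp(exp(1.46094)) - 0.8 = 73.64

73.64 cSt


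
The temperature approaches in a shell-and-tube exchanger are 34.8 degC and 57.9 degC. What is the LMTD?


LMTD = (dT1 - dT2) / ln(dT1/dT2)
= (34.8 - 57.9) / ln(34.8 / 57.9) = -23.1 / -0.5091 = 45.37

45.37 degC


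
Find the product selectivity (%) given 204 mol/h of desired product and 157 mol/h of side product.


Selectivity = desired / (desired + undesired) * 100
Total products = 204 + 157 = 361 mol/h
S = 204 / 361 * 100
= 0.5651 * 100
= 56.51 %

56.51 %


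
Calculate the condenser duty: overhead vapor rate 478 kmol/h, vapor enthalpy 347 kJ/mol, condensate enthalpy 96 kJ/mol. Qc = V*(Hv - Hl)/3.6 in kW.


Qc = 478 * (347 - 96) / 3.6 = 478 * 251 / 3.6 = 33330

33330 kW


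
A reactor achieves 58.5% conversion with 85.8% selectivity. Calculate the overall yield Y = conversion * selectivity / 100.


Overall yield = conversion (%) * selectivity (%) / 100
Conversion = 58.5%, Selectivity = 85.8%
Y = 58.5 * 85.8 / 100
= 50.193 %

50.193 %


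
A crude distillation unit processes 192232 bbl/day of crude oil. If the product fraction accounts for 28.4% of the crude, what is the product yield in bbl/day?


Crude throughput = 192232 bbl/day
Fraction yield = 28.4%
yield = throughput * fraction / 100
yield = 192232 * 28.4 / 100 = 54593.888

54593.888 bbl/day


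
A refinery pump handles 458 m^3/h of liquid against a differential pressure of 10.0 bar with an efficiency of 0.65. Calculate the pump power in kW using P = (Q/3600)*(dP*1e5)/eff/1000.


Q = 458 / 3600 = 0.127222 m^3/s
P = 0.127222 * (10.0 * 1e5) / 0.65 / 1000 = 195.7

195.7 kW


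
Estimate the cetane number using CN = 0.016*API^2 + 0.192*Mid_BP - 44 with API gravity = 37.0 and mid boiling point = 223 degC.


CN = 0.016 * 37.0^2 + 0.192 * 223 - 44
CN = 21.904 + 42.816 - 44 = 20.72

20.72


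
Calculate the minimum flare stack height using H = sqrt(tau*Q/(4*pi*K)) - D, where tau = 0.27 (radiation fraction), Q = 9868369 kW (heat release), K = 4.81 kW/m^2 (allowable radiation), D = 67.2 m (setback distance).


tau*Q/(4*pi*K) = 0.27 * 9868369 / (4 * pi * 4.81) = 44081.3
sqrt(44081.3) = 209.955
H = 209.955 - 67.2 = 142.8

142.8 m


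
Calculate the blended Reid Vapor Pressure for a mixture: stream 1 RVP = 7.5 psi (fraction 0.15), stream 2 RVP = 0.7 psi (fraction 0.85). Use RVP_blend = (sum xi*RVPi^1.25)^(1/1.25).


Chevron index: RVP_blend = (sum xi*RVPi^1.25)^(1/1.25)
RVP^1.25 terms: 0.15 * 7.5^1.25 + 0.85 * 0.7^1.25 = 2.40598
RVP_blend = 2.40598^(1/1.25) = 2.019

2.019 psi


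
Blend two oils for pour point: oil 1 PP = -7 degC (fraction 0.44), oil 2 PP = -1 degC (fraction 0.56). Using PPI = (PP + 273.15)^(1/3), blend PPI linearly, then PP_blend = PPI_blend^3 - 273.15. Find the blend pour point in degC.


PPI_1 = (-7 + 273.15)^(1/3) = 6.432436
PPI_2 = (-1 + 273.15)^(1/3) = 6.480414
PPI_blend = 0.44 * 6.432436 + 0.56 * 6.480414 = 6.459304
PP_blend = 6.459304^3 - 273.15 = 269.499 - 273.15 = -3.65

-3.65 degC


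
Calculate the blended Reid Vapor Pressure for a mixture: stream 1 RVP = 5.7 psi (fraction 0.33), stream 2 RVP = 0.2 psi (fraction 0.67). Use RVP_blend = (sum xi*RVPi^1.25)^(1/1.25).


Chevron index: RVP_blend = (sum xi*RVPi^1.25)^(1/1.25)
RVP^1.25 terms: 0.33 * 5.7^1.25 + 0.67 * 0.2^1.25 = 2.99603
RVP_blend = 2.99603^(1/1.25) = 2.406

2.406 psi


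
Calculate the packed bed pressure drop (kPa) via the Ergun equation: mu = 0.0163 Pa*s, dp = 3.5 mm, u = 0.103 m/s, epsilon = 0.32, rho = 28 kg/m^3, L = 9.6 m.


dp = 3.5 mm = 0.0035 m
Viscous term = 150*0.0163*0.103*(1-0.32)^2 / (0.0035^2*0.32^3) = 290100
Inertial term = 1.75*28*0.103^2*(1-0.32) / (0.0035*0.32^3) = 3082.2
dP/L = 290100 + 3082.2 = 293182 Pa/m
dP = 293182 * 9.6 / 1000 = 2815 kPa

2815 kPa


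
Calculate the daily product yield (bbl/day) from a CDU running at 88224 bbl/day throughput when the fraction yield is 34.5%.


Crude throughput = 88224 bbl/day
Fraction yield = 34.5%
yield = throughput * fraction / 100
yield = 88224 * 34.5 / 100 = 30437.28

30437.28 bbl/day


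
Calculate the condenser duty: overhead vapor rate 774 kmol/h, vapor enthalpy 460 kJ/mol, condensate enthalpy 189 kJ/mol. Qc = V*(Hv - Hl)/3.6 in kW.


Qc = 774 * (460 - 189) / 3.6 = 774 * 271 / 3.6 = 58260

58260 kW


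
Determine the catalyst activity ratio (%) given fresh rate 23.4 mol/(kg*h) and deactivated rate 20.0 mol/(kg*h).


Activity (%) = (rate_used / rate_fresh) * 100
rate_used = 20.0, rate_fresh = 23.4
= (20.0 / 23.4) * 100
= 0.8547 * 100 = 85.47

85.47 %


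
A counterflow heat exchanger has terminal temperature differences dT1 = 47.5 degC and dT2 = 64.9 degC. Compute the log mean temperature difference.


LMTD = (dT1 - dT2) / ln(dT1/dT2)
= (47.5 - 64.9) / ln(47.5 / 64.9) = -17.4 / -0.312118 = 55.75

55.75 degC


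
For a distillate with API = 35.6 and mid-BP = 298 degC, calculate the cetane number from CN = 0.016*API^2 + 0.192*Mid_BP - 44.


CN = 0.016 * 35.6^2 + 0.192 * 298 - 44
CN = 20.27776 + 57.216 - 44 = 33.49376

33.49376


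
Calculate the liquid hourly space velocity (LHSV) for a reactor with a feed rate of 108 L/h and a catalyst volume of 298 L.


LHSV = volumetric feed rate / catalyst volume
= 108 L/h / 298 L
= 0.3624 h^-1

0.3624 h^-1


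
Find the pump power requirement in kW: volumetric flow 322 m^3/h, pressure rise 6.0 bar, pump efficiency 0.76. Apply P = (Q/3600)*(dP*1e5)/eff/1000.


Q = 322 / 3600 = 0.0894444 m^3/s
P = 0.0894444 * (6.0 * 1e5) / 0.76 / 1000 = 70.61

70.61 kW


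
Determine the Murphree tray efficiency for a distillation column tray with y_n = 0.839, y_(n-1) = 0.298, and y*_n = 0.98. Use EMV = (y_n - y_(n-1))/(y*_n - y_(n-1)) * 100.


Murphree vapor efficiency: EMV = (y_n - y_(n-1)) / (y*_n - y_(n-1)) * 100
EMV = (0.839 - 0.298) / (0.98 - 0.298) * 100 = 0.541 / 0.682 * 100 = 79.33

79.33 %


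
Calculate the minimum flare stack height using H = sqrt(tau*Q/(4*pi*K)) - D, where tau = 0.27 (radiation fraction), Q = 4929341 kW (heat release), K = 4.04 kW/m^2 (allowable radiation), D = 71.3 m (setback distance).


tau*Q/(4*pi*K) = 0.27 * 4929341 / (4 * pi * 4.04) = 26215.7
sqrt(26215.7) = 161.913
H = 161.913 - 71.3 = 90.61

90.61 m


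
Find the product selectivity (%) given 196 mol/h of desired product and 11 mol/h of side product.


Selectivity = desired / (desired + undesired) * 100
Total products = 196 + 11 = 207 mol/h
S = 196 / 207 * 100
= 0.9469 * 100
= 94.69 %

94.69 %


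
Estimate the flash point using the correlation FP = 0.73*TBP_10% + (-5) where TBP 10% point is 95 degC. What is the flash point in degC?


FP = 0.73 * 95 + (-5) = 64.35

64.35 degC


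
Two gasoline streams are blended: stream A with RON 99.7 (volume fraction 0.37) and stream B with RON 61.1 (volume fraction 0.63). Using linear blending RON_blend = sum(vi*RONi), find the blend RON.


Linear blending: RON_blend = sum(vi * RONi)
Contribution 1: 0.37 * 99.7 = 36.889
Contribution 2: 0.63 * 61.1 = 38.493
RON_blend = 36.889 + 38.493 = 75.382

75.382


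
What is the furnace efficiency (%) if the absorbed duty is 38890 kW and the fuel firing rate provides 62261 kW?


Furnace efficiency = Q_absorbed / Q_fuel * 100
= 38890 / 62261 * 100 = 62.46

62.46 %


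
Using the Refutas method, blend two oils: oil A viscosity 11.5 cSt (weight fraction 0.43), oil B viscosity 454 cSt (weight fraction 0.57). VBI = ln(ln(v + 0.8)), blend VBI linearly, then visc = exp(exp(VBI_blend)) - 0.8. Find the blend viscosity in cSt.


Refutas method: VBN_i = 14.534*ln(ln(visc_i + 0.8)) + 10.975, blended linearly by mass fraction; since VBN is linear in VBI_i = ln(ln(visc_i + 0.8)) and the fractions sum to 1, blend VBI directly: visc = exp(exp(VBI_blend)) - 0.8
VBI_1 = ln(ln(11.5 + 0.8)) = 0.920123
VBI_2 = ln(ln(454 + 0.8)) = 1.81154
VBI_blend = 0.43 * 0.920123 + 0.57 * 1.81154 = 1.42823
visc_blend = exp(exp(1.42823)) - 0.8 = 64.00

64.00 cSt


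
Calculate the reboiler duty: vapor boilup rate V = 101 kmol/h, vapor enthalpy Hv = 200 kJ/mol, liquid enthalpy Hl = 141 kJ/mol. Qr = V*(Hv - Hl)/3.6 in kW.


Qr = 101 * (200 - 141) / 3.6 = 101 * 59 / 3.6 = 1655

1655 kW


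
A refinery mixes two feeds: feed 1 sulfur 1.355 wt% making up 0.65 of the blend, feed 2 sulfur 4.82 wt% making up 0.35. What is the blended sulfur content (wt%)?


Linear sulfur blending: S_blend = x1*S1 + x2*S2
Contribution 1: 0.65 * 1.355 = 0.88075 wt%
Contribution 2: 0.35 * 4.82 = 1.687 wt%
S_blend = 0.88075 + 1.687 = 2.56775

2.56775 wt%


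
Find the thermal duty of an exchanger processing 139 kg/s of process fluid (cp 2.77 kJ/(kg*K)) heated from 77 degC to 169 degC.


Q = m_dot * cp * delta_T
delta_T = 169 - 77 = 92 K
Q = 139 * 2.77 * 92
= 385.03 * 92
= 35422.76 kW

35422.76 kW


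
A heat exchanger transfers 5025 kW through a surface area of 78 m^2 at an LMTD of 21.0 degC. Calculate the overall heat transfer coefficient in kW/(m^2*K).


From Q = U*A*LMTD, U = Q / (A * LMTD)
U = 5025 / (78 * 21.0) = 5025 / 1638 = 3.068

3.068 kW/(m^2*K)


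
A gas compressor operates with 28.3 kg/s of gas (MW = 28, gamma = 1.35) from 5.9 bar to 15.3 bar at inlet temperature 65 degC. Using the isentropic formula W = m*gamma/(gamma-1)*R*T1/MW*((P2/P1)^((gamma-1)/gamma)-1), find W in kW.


Isentropic work: W = m*(gamma/(gamma-1))*(R*T1/MW)*((P2/P1)^((gamma-1)/gamma) - 1)
T1 = 65 + 273.15 = 338.15 K
Pressure ratio = 15.3 / 5.9 = 2.59322
Exponent = (1.35 - 1)/1.35 = 0.259259
(P2/P1)^exp - 1 = 2.59322^0.259259 - 1 = 0.280241
W = 28.3 * 1.35 / 0.35 * 8.314 * 338.15 / 28 * 0.280241 = 3071

3071 kW


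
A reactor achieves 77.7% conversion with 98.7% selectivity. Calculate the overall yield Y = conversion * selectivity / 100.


Overall yield = conversion (%) * selectivity (%) / 100
Conversion = 77.7%, Selectivity = 98.7%
Y = 77.7 * 98.7 / 100
= 76.6899 %

76.6899 %


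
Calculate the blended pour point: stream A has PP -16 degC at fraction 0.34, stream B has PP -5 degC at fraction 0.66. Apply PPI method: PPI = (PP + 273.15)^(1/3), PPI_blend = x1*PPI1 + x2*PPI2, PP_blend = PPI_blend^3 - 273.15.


PPI_1 = (-16 + 273.15)^(1/3) = 6.359098
PPI_2 = (-5 + 273.15)^(1/3) = 6.448508
PPI_blend = 0.34 * 6.359098 + 0.66 * 6.448508 = 6.418109
PP_blend = 6.418109^3 - 273.15 = 264.3755 - 273.15 = -8.77

-8.77 degC


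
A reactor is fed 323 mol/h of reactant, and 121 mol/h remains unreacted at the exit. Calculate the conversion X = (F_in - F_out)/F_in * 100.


X = (F_in - F_out) / F_in * 100
Moles reacted = 323 - 121 = 202
X = 202 / 323 * 100
= 0.6254 * 100
= 62.54 %

62.54 %


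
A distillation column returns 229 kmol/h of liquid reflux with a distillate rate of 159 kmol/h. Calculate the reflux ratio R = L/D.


Reflux ratio definition: R = L / D (liquid returned / distillate withdrawn)
L = 229 kmol/h, D = 159 kmol/h
R = 229 / 159 = 1.440

1.440


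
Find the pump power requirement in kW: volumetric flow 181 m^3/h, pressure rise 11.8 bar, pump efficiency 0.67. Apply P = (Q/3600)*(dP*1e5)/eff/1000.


Q = 181 / 3600 = 0.0502778 m^3/s
P = 0.0502778 * (11.8 * 1e5) / 0.67 / 1000 = 88.55

88.55 kW


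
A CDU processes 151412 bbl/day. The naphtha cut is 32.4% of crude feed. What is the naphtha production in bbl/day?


Crude throughput = 151412 bbl/day
Fraction yield = 32.4%
yield = throughput * fraction / 100
yield = 151412 * 32.4 / 100 = 49057.488

49057.488 bbl/day


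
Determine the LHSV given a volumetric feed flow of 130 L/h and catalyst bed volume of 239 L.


LHSV = volumetric feed rate / catalyst volume
= 130 L/h / 239 L
= 0.5439 h^-1

0.5439 h^-1


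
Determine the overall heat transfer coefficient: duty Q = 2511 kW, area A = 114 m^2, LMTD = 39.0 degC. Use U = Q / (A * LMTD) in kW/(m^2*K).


From Q = U*A*LMTD, U = Q / (A * LMTD)
U = 2511 / (114 * 39.0) = 2511 / 4446 = 0.5648

0.5648 kW/(m^2*K)


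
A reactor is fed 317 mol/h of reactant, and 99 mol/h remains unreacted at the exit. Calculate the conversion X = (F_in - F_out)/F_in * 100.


X = (F_in - F_out) / F_in * 100
Moles reacted = 317 - 99 = 218
X = 218 / 317 * 100
= 0.6877 * 100
= 68.77 %

68.77 %


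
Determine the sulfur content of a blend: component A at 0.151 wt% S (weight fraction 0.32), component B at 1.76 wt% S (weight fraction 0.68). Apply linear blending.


Linear sulfur blending: S_blend = x1*S1 + x2*S2
Contribution 1: 0.32 * 0.151 = 0.04832 wt%
Contribution 2: 0.68 * 1.76 = 1.1968 wt%
S_blend = 0.04832 + 1.1968 = 1.24512

1.24512 wt%


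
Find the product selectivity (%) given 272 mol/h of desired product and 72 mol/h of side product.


Selectivity = desired / (desired + undesired) * 100
Total products = 272 + 72 = 344 mol/h
S = 272 / 344 * 100
= 0.7907 * 100
= 79.07 %

79.07 %


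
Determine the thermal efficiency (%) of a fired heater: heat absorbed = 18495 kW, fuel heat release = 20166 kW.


Furnace efficiency = Q_absorbed / Q_fuel * 100
= 18495 / 20166 * 100 = 91.71

91.71 %


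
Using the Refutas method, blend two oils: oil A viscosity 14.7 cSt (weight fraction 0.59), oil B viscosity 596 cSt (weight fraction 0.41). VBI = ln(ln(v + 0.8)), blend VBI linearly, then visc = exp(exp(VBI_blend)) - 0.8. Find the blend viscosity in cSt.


Refutas method: VBN_i = 14.534*ln(ln(visc_i + 0.8)) + 10.975, blended linearly by mass fraction; since VBN is linear in VBI_i = ln(ln(visc_i + 0.8)) and the fractions sum to 1, blend VBI directly: visc = exp(exp(VBI_blend)) - 0.8
VBI_1 = ln(ln(14.7 + 0.8)) = 1.00826
VBI_2 = ln(ln(596 + 0.8)) = 1.85498
VBI_blend = 0.59 * 1.00826 + 0.41 * 1.85498 = 1.35542
visc_blend = exp(exp(1.35542)) - 0.8 = 47.55

47.55 cSt


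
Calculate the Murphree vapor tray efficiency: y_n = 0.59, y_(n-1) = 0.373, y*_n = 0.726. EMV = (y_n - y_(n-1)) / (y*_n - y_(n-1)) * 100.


Murphree vapor efficiency: EMV = (y_n - y_(n-1)) / (y*_n - y_(n-1)) * 100
EMV = (0.59 - 0.373) / (0.726 - 0.373) * 100 = 0.217 / 0.353 * 100 = 61.47

61.47 %


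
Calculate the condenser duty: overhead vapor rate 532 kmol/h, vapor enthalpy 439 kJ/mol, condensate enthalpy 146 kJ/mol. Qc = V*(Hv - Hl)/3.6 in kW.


Qc = 532 * (439 - 146) / 3.6 = 532 * 293 / 3.6 = 43300

43300 kW


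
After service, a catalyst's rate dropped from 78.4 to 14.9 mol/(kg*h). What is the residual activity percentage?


Activity (%) = (rate_used / rate_fresh) * 100
rate_used = 14.9, rate_fresh = 78.4
= (14.9 / 78.4) * 100
= 0.1901 * 100 = 19.01

19.01 %


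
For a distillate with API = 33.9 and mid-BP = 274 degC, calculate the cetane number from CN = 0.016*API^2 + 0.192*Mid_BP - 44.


CN = 0.016 * 33.9^2 + 0.192 * 274 - 44
CN = 18.38736 + 52.608 - 44 = 26.99536

26.99536


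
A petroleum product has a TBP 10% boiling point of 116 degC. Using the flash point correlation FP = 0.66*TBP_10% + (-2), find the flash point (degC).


FP = 0.66 * 116 + (-2) = 74.56

74.56 degC


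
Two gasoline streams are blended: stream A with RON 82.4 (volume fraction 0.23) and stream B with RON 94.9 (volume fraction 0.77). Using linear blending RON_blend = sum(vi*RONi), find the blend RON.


Linear blending: RON_blend = sum(vi * RONi)
Contribution 1: 0.23 * 82.4 = 18.952
Contribution 2: 0.77 * 94.9 = 73.073
RON_blend = 18.952 + 73.073 = 92.025

92.025


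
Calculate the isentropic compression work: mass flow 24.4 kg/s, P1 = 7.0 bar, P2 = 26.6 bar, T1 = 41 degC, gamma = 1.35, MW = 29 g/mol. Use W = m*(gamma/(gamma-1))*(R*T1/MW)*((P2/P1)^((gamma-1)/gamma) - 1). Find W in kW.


Isentropic work: W = m*(gamma/(gamma-1))*(R*T1/MW)*((P2/P1)^((gamma-1)/gamma) - 1)
T1 = 41 + 273.15 = 314.15 K
Pressure ratio = 26.6 / 7.0 = 3.8
Exponent = (1.35 - 1)/1.35 = 0.259259
(P2/P1)^exp - 1 = 3.8^0.259259 - 1 = 0.41356
W = 24.4 * 1.35 / 0.35 * 8.314 * 314.15 / 29 * 0.41356 = 3505

3505 kW


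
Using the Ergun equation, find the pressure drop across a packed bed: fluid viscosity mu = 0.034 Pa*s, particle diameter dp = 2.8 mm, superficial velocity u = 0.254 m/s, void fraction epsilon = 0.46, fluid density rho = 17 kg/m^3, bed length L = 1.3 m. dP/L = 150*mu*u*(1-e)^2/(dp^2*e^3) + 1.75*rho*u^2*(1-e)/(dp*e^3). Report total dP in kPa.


dp = 2.8 mm = 0.0028 m
Viscous term = 150*0.034*0.254*(1-0.46)^2 / (0.0028^2*0.46^3) = 494996
Inertial term = 1.75*17*0.254^2*(1-0.46) / (0.0028*0.46^3) = 3802.92
dP/L = 494996 + 3802.92 = 498799 Pa/m
dP = 498799 * 1.3 / 1000 = 648.4 kPa

648.4 kPa


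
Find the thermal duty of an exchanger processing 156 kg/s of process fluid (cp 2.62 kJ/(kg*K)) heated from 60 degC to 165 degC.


Q = m_dot * cp * delta_T
delta_T = 165 - 60 = 105 K
Q = 156 * 2.62 * 105
= 408.72 * 105
= 42915.6 kW

42915.6 kW


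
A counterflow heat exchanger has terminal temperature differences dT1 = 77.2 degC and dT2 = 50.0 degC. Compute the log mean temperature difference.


LMTD = (dT1 - dT2) / ln(dT1/dT2)
= (77.2 - 50.0) / ln(77.2 / 50.0) = 27.2 / 0.434376 = 62.62

62.62 degC


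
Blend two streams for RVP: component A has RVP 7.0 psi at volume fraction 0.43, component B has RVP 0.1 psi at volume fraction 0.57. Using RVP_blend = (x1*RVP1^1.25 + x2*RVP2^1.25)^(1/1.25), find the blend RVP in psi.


Chevron index: RVP_blend = (sum xi*RVPi^1.25)^(1/1.25)
RVP^1.25 terms: 0.43 * 7.0^1.25 + 0.57 * 0.1^1.25 = 4.92805
RVP_blend = 4.92805^(1/1.25) = 3.582

3.582 psi


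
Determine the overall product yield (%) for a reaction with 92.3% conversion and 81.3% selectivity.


Overall yield = conversion (%) * selectivity (%) / 100
Conversion = 92.3%, Selectivity = 81.3%
Y = 92.3 * 81.3 / 100
= 75.0399 %

75.0399 %


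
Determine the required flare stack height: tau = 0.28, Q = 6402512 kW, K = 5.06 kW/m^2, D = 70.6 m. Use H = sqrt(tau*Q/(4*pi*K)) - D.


tau*Q/(4*pi*K) = 0.28 * 6402512 / (4 * pi * 5.06) = 28193.4
sqrt(28193.4) = 167.909
H = 167.909 - 70.6 = 97.31

97.31 m


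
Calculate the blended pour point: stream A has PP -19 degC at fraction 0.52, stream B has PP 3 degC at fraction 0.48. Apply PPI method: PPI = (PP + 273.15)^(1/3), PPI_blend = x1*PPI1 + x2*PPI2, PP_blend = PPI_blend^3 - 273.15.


PPI_1 = (-19 + 273.15)^(1/3) = 6.334272
PPI_2 = (3 + 273.15)^(1/3) = 6.512009
PPI_blend = 0.52 * 6.334272 + 0.48 * 6.512009 = 6.419586
PP_blend = 6.419586^3 - 273.15 = 264.5581 - 273.15 = -8.59

-8.59 degC


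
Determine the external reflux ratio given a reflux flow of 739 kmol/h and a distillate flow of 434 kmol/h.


Reflux ratio definition: R = L / D (liquid returned / distillate withdrawn)
L = 739 kmol/h, D = 434 kmol/h
R = 739 / 434 = 1.703

1.703


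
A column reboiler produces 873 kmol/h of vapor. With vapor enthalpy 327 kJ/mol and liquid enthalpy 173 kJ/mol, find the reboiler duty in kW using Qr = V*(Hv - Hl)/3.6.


Qr = 873 * (327 - 173) / 3.6 = 873 * 154 / 3.6 = 37340

37340 kW


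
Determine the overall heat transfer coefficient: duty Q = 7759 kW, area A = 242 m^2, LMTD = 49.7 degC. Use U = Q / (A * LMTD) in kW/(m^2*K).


From Q = U*A*LMTD, U = Q / (A * LMTD)
U = 7759 / (242 * 49.7) = 7759 / 12027.4 = 0.6451

0.6451 kW/(m^2*K)


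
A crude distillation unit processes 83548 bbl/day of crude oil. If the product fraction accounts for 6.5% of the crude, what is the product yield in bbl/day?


Crude throughput = 83548 bbl/day
Fraction yield = 6.5%
yield = throughput * fraction / 100
yield = 83548 * 6.5 / 100 = 5430.62

5430.62 bbl/day


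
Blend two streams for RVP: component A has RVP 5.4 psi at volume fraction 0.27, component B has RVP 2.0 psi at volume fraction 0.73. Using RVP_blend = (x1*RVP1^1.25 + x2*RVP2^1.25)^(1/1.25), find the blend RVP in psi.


Chevron index: RVP_blend = (sum xi*RVPi^1.25)^(1/1.25)
RVP^1.25 terms: 0.27 * 5.4^1.25 + 0.73 * 2.0^1.25 = 3.95882
RVP_blend = 3.95882^(1/1.25) = 3.006

3.006 psi


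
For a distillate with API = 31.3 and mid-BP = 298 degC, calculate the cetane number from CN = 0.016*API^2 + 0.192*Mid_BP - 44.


CN = 0.016 * 31.3^2 + 0.192 * 298 - 44
CN = 15.67504 + 57.216 - 44 = 28.89104

28.89104


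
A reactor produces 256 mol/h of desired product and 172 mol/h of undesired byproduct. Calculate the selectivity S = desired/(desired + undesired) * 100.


Selectivity = desired / (desired + undesired) * 100
Total products = 256 + 172 = 428 mol/h
S = 256 / 428 * 100
= 0.5981 * 100
= 59.81 %

59.81 %


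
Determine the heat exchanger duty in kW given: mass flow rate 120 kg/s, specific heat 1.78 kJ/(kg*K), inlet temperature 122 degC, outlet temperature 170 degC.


Q = m_dot * cp * delta_T
delta_T = 170 - 122 = 48 K
Q = 120 * 1.78 * 48
= 213.6 * 48
= 10252.8 kW

10252.8 kW


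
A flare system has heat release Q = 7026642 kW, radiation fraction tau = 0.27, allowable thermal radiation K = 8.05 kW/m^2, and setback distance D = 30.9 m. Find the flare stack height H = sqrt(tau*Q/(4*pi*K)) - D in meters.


tau*Q/(4*pi*K) = 0.27 * 7026642 / (4 * pi * 8.05) = 18754.5
sqrt(18754.5) = 136.947
H = 136.947 - 30.9 = 106.0

106.0 m


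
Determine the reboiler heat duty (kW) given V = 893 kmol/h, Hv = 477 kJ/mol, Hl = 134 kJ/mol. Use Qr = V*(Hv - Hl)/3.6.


Qr = 893 * (477 - 134) / 3.6 = 893 * 343 / 3.6 = 85080

85080 kW


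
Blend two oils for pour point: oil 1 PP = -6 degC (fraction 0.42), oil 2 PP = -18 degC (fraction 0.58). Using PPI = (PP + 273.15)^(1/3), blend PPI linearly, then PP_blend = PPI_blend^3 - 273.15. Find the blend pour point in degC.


PPI_1 = (-6 + 273.15)^(1/3) = 6.440482
PPI_2 = (-18 + 273.15)^(1/3) = 6.342569
PPI_blend = 0.42 * 6.440482 + 0.58 * 6.342569 = 6.383692
PP_blend = 6.383692^3 - 273.15 = 260.1452 - 273.15 = -13

-13 degC


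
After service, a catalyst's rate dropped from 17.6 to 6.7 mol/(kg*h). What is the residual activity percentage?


Activity (%) = (rate_used / rate_fresh) * 100
rate_used = 6.7, rate_fresh = 17.6
= (6.7 / 17.6) * 100
= 0.3807 * 100 = 38.07

38.07 %


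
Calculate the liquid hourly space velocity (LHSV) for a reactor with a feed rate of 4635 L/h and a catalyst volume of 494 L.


LHSV = volumetric feed rate / catalyst volume
= 4635 L/h / 494 L
= 9.383 h^-1

9.383 h^-1


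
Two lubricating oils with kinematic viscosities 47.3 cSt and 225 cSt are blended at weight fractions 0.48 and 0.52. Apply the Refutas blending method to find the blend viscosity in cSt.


Refutas method: VBN_i = 14.534*ln(ln(visc_i + 0.8)) + 10.975, blended linearly by mass fraction; since VBN is linear in VBI_i = ln(ln(visc_i + 0.8)) and the fractions sum to 1, blend VBI directly: visc = exp(exp(VBI_blend)) - 0.8
VBI_1 = ln(ln(47.3 + 0.8)) = 1.3541
VBI_2 = ln(ln(225 + 0.8)) = 1.69003
VBI_blend = 0.48 * 1.3541 + 0.52 * 1.69003 = 1.52878
visc_blend = exp(exp(1.52878)) - 0.8 = 99.94

99.94 cSt


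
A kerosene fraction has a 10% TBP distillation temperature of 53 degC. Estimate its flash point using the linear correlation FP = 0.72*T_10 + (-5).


FP = 0.72 * 53 + (-5) = 33.16

33.16 degC


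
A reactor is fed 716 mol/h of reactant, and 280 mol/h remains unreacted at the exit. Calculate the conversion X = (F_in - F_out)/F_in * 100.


X = (F_in - F_out) / F_in * 100
Moles reacted = 716 - 280 = 436
X = 436 / 716 * 100
= 0.6089 * 100
= 60.89 %

60.89 %


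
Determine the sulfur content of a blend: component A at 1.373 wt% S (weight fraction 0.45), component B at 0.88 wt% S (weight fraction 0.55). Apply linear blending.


Linear sulfur blending: S_blend = x1*S1 + x2*S2
Contribution 1: 0.45 * 1.373 = 0.61785 wt%
Contribution 2: 0.55 * 0.88 = 0.484 wt%
S_blend = 0.61785 + 0.484 = 1.10185

1.10185 wt%


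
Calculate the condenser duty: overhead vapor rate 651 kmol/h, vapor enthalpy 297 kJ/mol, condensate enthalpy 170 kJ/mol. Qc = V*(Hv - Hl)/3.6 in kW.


Qc = 651 * (297 - 170) / 3.6 = 651 * 127 / 3.6 = 22970

22970 kW


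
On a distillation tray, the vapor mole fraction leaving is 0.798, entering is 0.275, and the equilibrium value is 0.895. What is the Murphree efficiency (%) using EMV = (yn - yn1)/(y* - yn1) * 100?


Murphree vapor efficiency: EMV = (y_n - y_(n-1)) / (y*_n - y_(n-1)) * 100
EMV = (0.798 - 0.275) / (0.895 - 0.275) * 100 = 0.523 / 0.62 * 100 = 84.35

84.35 %


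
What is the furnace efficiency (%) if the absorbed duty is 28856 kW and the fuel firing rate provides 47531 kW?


Furnace efficiency = Q_absorbed / Q_fuel * 100
= 28856 / 47531 * 100 = 60.71

60.71 %


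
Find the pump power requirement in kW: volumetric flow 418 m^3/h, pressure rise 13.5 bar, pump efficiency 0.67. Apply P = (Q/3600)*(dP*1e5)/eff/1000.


Q = 418 / 3600 = 0.116111 m^3/s
P = 0.116111 * (13.5 * 1e5) / 0.67 / 1000 = 234.0

234.0 kW


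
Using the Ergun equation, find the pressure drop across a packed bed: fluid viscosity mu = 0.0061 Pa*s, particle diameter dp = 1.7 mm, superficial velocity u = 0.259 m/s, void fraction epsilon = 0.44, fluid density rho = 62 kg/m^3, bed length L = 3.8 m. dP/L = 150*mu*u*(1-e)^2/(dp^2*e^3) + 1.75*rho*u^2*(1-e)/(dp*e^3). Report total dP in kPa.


dp = 1.7 mm = 0.0017 m
Viscous term = 150*0.0061*0.259*(1-0.44)^2 / (0.0017^2*0.44^3) = 301885
Inertial term = 1.75*62*0.259^2*(1-0.44) / (0.0017*0.44^3) = 28145.6
dP/L = 301885 + 28145.6 = 330031 Pa/m
dP = 330031 * 3.8 / 1000 = 1254 kPa

1254 kPa


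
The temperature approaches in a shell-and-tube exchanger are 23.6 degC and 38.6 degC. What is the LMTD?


LMTD = (dT1 - dT2) / ln(dT1/dT2)
= (23.6 - 38.6) / ln(23.6 / 38.6) = -15 / -0.492006 = 30.49

30.49 degC


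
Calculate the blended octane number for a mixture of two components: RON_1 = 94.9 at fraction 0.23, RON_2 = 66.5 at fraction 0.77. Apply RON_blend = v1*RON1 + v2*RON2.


Linear blending: RON_blend = sum(vi * RONi)
Contribution 1: 0.23 * 94.9 = 21.827
Contribution 2: 0.77 * 66.5 = 51.205
RON_blend = 21.827 + 51.205 = 73.032

73.032


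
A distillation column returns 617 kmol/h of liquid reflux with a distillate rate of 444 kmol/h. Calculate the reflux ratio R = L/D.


Reflux ratio definition: R = L / D (liquid returned / distillate withdrawn)
L = 617 kmol/h, D = 444 kmol/h
R = 617 / 444 = 1.390

1.390


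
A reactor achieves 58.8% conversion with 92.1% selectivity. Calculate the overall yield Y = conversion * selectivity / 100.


Overall yield = conversion (%) * selectivity (%) / 100
Conversion = 58.8%, Selectivity = 92.1%
Y = 58.8 * 92.1 / 100
= 54.1548 %

54.1548 %


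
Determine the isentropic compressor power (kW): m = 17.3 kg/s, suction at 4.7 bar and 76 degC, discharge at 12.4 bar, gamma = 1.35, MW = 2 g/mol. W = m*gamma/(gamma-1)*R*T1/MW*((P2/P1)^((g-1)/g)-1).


Isentropic work: W = m*(gamma/(gamma-1))*(R*T1/MW)*((P2/P1)^((gamma-1)/gamma) - 1)
T1 = 76 + 273.15 = 349.15 K
Pressure ratio = 12.4 / 4.7 = 2.6383
Exponent = (1.35 - 1)/1.35 = 0.259259
(P2/P1)^exp - 1 = 2.6383^0.259259 - 1 = 0.285974
W = 17.3 * 1.35 / 0.35 * 8.314 * 349.15 / 2 * 0.285974 = 27700

27700 kW


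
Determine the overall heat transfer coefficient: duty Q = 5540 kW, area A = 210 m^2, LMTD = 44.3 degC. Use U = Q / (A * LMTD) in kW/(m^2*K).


From Q = U*A*LMTD, U = Q / (A * LMTD)
U = 5540 / (210 * 44.3) = 5540 / 9303 = 0.5955

0.5955 kW/(m^2*K)


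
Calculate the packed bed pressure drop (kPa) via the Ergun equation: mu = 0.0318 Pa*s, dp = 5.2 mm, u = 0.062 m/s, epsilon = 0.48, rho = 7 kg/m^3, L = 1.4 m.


dp = 5.2 mm = 0.0052 m
Viscous term = 150*0.0318*0.062*(1-0.48)^2 / (0.0052^2*0.48^3) = 26741.5
Inertial term = 1.75*7*0.062^2*(1-0.48) / (0.0052*0.48^3) = 42.579
dP/L = 26741.5 + 42.579 = 26784.1 Pa/m
dP = 26784.1 * 1.4 / 1000 = 37.50 kPa

37.50 kPa


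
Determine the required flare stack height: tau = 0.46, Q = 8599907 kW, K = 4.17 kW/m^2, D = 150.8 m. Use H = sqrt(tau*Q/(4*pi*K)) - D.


tau*Q/(4*pi*K) = 0.46 * 8599907 / (4 * pi * 4.17) = 75492.8
sqrt(75492.8) = 274.76
H = 274.76 - 150.8 = 124.0

124.0 m
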